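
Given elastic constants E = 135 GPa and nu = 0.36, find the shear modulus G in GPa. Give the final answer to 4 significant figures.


G = E / (2*(1+nu))
G = 135 / (2*(1+0.36))
G = 49.63 GPa


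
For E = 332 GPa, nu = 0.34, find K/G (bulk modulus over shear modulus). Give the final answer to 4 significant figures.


G = E / (2*(1+nu))
G = 332 / (2*(1+0.34)) = 123.881 GPa
K = E / (3*(1-2*nu))
K = 332 / (3*(1-2*0.34)) = 345.833 GPa
K/G = 345.833 / 123.881 = 2.792


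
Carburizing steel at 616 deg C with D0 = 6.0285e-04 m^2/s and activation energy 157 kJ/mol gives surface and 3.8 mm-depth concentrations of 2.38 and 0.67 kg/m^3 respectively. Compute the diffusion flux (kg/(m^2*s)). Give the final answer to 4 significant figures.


Step 1: D = D0 * exp(-Qd/(R*T))
T = 616 + 273.15 = 889.15 K
D = 6.0285e-04 * exp(-157e3 / (8.314 * 889.15)) = 3.60282e-13 m^2/s
Step 2: J = D * (C1 - C2) / dx
J = 3.60282e-13 * (2.38 - 0.67) / 3.8e-03
J = 1.621e-10 kg/(m^2*s)


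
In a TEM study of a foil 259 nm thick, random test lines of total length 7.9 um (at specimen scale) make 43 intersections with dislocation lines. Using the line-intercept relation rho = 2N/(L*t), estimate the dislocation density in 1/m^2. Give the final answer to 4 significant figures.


rho = 2N / (L * t)
L = 7.9 um = 7.9e-06 m, t = 259 nm = 2.59e-07 m
rho = 2 * 43 / (7.9e-06 * 2.59e-07)
rho = 4.203e+13 1/m^2


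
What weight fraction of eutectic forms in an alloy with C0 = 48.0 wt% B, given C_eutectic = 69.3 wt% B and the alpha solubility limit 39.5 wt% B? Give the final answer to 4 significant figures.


f_primary = (C_e - C0) / (C_e - C_alpha_max)
f_primary = (69.3 - 48.0) / (69.3 - 39.5)
f_primary = 0.714765
f_eutectic = 1 - 0.714765 = 0.2852


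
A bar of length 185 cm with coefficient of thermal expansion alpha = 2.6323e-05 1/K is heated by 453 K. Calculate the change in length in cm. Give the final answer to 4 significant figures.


dL = L0 * alpha * dT
dL = 185 * 2.6323e-05 * 453
dL = 2.206 cm


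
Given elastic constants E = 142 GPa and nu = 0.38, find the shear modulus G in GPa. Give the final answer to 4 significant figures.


G = E / (2*(1+nu))
G = 142 / (2*(1+0.38))
G = 51.45 GPa


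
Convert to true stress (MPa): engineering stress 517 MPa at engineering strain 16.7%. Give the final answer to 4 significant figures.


sigma_true = sigma_eng * (1 + epsilon_eng)
sigma_true = 517 * (1 + 0.167)
sigma_true = 603.3 MPa


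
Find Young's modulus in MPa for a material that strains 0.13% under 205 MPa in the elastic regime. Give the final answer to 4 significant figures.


E = sigma / epsilon
epsilon = 0.13% = 1.3e-03
E = 205 / 1.3e-03
E = 157700 MPa


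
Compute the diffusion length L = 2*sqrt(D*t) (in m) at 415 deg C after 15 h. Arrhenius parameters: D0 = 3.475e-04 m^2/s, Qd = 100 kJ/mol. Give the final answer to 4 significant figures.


Step 1: D = D0 * exp(-Qd/(R*T))
T = 688.15 K
D = 3.475e-04 * exp(-100e3 / (8.314 * 688.15)) = 8.91439e-12 m^2/s
Step 2: L = 2*sqrt(D*t)
t = 15 h = 54000 s
L = 2*sqrt(8.91439e-12 * 54000) = 1.388e-03 m


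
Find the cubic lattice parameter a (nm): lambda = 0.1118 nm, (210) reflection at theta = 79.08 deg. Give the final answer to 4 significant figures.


d = lambda / (2*sin(theta))
d = 0.1118 / (2*sin(79.08 deg))
d = 0.0569309 nm
a = d * sqrt(h^2+k^2+l^2) = 0.0569309 * sqrt(5)
a = 0.1273 nm


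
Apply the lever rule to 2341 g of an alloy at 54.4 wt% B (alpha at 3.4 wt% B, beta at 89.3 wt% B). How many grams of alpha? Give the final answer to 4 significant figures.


f_alpha = (C_beta - C0) / (C_beta - C_alpha)
f_alpha = (89.3 - 54.4) / (89.3 - 3.4) = 0.406286
m_alpha = f_alpha * m_total = 0.406286 * 2341 = 951.1 g


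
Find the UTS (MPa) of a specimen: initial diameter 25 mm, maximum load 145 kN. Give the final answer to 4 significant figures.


A0 = pi*(d/2)^2 = pi*(25/2)^2 = 490.874 mm^2
UTS = F_max / A0 = 145*1000 / 490.874
UTS = 295.4 MPa


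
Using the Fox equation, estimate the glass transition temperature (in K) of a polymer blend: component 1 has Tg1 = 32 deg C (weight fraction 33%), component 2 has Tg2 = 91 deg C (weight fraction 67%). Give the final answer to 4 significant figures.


1/Tg = w1/Tg1 + w2/Tg2 (in Kelvin)
Tg1 = 305.15 K, Tg2 = 364.15 K
1/Tg = 0.33/305.15 + 0.67/364.15
Tg = 342.3 K


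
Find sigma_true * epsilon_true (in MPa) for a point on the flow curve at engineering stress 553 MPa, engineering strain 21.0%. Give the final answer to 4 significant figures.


sigma_true = sigma_eng * (1 + epsilon_eng)
sigma_true = 553 * (1 + 0.21) = 669.13 MPa
epsilon_true = ln(1 + epsilon_eng)
epsilon_true = ln(1 + 0.21) = 0.19062
sigma_true * epsilon_true = 669.13 * 0.19062 = 127.5 MPa


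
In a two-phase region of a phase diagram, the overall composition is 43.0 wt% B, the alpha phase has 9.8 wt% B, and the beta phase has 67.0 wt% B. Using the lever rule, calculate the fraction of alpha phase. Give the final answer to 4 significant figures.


f_alpha = (C_beta - C0) / (C_beta - C_alpha)
f_alpha = (67.0 - 43.0) / (67.0 - 9.8)
f_alpha = 0.4196


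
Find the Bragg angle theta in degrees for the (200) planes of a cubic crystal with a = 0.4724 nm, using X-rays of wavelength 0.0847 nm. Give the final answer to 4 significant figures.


d = a / sqrt(h^2+k^2+l^2)
d = 0.4724 / sqrt(4) = 0.2362 nm
lambda = 2*d*sin(theta)  =>  sin(theta) = lambda / (2*d)
sin(theta) = 0.0847 / (2 * 0.2362) = 0.179297
theta = 10.33 deg


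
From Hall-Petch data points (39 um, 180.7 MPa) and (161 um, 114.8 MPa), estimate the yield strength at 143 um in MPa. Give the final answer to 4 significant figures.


sigma_y = sigma0 + k / sqrt(d)
1/sqrt(d1) = 1/sqrt(3.9e-05) = 160.128;  1/sqrt(d2) = 78.811
k = (sigma1 - sigma2) / (1/sqrt(d1) - 1/sqrt(d2)) = (180.7 - 114.8) / (160.128 - 78.811) = 0.810408 MPa*m^0.5
sigma0 = sigma1 - k/sqrt(d1) = 180.7 - 0.810408*160.128 = 50.9309 MPa
sigma_y(d3) = 50.9309 + 0.810408 / sqrt(1.43e-04) = 118.7 MPa


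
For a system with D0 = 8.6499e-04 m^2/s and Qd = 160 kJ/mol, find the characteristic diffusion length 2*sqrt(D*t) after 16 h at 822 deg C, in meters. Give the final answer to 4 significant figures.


Step 1: D = D0 * exp(-Qd/(R*T))
T = 1095.15 K
D = 8.6499e-04 * exp(-160e3 / (8.314 * 1095.15)) = 2.01986e-11 m^2/s
Step 2: L = 2*sqrt(D*t)
t = 16 h = 57600 s
L = 2*sqrt(2.01986e-11 * 57600) = 2.157e-03 m


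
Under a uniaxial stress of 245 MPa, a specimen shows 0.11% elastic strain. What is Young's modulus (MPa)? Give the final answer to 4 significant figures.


E = sigma / epsilon
epsilon = 0.11% = 1.1e-03
E = 245 / 1.1e-03
E = 222700 MPa


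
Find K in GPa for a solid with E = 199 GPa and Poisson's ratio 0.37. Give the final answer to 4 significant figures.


K = E / (3*(1-2*nu))
K = 199 / (3*(1-2*0.37))
K = 255.1 GPa


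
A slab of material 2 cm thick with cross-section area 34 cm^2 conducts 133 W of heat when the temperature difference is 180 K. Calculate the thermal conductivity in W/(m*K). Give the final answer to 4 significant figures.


k = Q*L / (A*dT)
L = 0.02 m, A = 3.4e-03 m^2
k = 133 * 0.02 / (3.4e-03 * 180)
k = 4.346 W/(m*K)


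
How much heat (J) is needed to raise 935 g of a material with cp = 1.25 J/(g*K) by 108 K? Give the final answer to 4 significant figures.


Q = m * cp * dT
Q = 935 * 1.25 * 108
Q = 126200 J


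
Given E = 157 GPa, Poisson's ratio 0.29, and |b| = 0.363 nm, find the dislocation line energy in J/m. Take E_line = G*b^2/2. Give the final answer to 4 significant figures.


Step 1: G = E / (2*(1+nu))
G = 157 / (2*(1+0.29)) = 60.8527 GPa = 6.08527e+10 Pa
Step 2: E_line = G*b^2/2
b = 0.363 nm = 3.63e-10 m
E_line = 0.5 * 6.08527e+10 * (3.63e-10)^2 = 4.009e-09 J/m


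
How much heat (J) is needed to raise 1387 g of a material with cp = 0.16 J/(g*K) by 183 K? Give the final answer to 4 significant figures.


Q = m * cp * dT
Q = 1387 * 0.16 * 183
Q = 40610 J


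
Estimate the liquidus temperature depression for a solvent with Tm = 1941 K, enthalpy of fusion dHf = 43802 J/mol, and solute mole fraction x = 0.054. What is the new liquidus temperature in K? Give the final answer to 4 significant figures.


dT = R*Tm^2*x / dHf
dT = 8.314 * 1941^2 * 0.054 / 43802
dT = 38.6154 K
T_new = 1941 - 38.6154 = 1902 K


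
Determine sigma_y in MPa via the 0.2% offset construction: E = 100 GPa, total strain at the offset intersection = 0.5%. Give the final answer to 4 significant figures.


Offset strain = 0.002
Elastic strain at yield = total_strain - offset = 5e-03 - 0.002 = 3e-03
sigma_y = E * elastic_strain = 100000 * 3e-03
sigma_y = 300 MPa


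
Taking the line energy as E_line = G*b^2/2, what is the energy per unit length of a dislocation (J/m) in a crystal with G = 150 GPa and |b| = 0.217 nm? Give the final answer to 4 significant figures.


E = G*b^2/2
b = 0.217 nm = 2.17e-10 m
G = 150 GPa = 1.5e+11 Pa
E = 0.5 * 1.5e+11 * (2.17e-10)^2
E = 3.532e-09 J/m


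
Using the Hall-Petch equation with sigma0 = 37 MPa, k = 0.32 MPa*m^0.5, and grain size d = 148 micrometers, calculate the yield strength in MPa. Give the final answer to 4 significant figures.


sigma_y = sigma0 + k / sqrt(d)
d = 148 um = 1.48e-04 m
sigma_y = 37 + 0.32 / sqrt(1.48e-04)
sigma_y = 63.3 MPa


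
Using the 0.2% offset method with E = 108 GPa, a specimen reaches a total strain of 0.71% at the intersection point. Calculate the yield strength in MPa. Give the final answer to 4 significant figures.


Offset strain = 0.002
Elastic strain at yield = total_strain - offset = 7.1e-03 - 0.002 = 5.1e-03
sigma_y = E * elastic_strain = 108000 * 5.1e-03
sigma_y = 550.8 MPa


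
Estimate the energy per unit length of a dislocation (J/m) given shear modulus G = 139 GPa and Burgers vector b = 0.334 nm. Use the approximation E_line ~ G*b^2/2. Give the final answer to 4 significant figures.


E = G*b^2/2
b = 0.334 nm = 3.34e-10 m
G = 139 GPa = 1.39e+11 Pa
E = 0.5 * 1.39e+11 * (3.34e-10)^2
E = 7.753e-09 J/m


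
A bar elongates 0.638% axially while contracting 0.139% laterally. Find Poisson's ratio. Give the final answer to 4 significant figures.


nu = -epsilon_lat / epsilon_axial
Lateral strain is contraction (negative), so using magnitudes:
nu = 0.139 / 0.638
nu = 0.2179


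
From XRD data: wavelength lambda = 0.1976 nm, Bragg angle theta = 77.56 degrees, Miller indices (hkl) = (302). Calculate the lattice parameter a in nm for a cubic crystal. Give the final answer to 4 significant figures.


d = lambda / (2*sin(theta))
d = 0.1976 / (2*sin(77.56 deg))
d = 0.101175 nm
a = d * sqrt(h^2+k^2+l^2) = 0.101175 * sqrt(13)
a = 0.3648 nm


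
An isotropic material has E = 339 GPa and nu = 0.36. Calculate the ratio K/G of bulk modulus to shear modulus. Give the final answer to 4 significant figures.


G = E / (2*(1+nu))
G = 339 / (2*(1+0.36)) = 124.632 GPa
K = E / (3*(1-2*nu))
K = 339 / (3*(1-2*0.36)) = 403.571 GPa
K/G = 403.571 / 124.632 = 3.238


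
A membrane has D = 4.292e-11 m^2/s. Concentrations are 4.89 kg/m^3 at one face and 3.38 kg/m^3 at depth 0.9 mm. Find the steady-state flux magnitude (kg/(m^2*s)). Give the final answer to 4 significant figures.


J = -D * (dC/dx) = D * (C1 - C2) / dx
J = 4.292e-11 * (4.89 - 3.38) / 9e-04
J = 7.201e-08 kg/(m^2*s)


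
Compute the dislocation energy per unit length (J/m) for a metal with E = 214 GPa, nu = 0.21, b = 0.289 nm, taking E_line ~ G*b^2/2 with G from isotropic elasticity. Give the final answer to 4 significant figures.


Step 1: G = E / (2*(1+nu))
G = 214 / (2*(1+0.21)) = 88.4298 GPa = 8.84298e+10 Pa
Step 2: E_line = G*b^2/2
b = 0.289 nm = 2.89e-10 m
E_line = 0.5 * 8.84298e+10 * (2.89e-10)^2 = 3.693e-09 J/m


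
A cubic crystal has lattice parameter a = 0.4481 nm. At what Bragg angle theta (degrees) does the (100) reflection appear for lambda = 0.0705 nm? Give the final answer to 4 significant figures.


d = a / sqrt(h^2+k^2+l^2)
d = 0.4481 / sqrt(1) = 0.4481 nm
lambda = 2*d*sin(theta)  =>  sin(theta) = lambda / (2*d)
sin(theta) = 0.0705 / (2 * 0.4481) = 0.0786655
theta = 4.512 deg


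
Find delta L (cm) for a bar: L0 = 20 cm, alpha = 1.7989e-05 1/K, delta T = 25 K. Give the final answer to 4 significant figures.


dL = L0 * alpha * dT
dL = 20 * 1.7989e-05 * 25
dL = 8.995e-03 cm


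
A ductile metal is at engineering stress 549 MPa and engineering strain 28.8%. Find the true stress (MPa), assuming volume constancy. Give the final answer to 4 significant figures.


sigma_true = sigma_eng * (1 + epsilon_eng)
sigma_true = 549 * (1 + 0.288)
sigma_true = 707.1 MPa


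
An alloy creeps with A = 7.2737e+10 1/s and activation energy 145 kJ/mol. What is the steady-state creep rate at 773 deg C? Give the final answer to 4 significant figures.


rate = A * exp(-Q / (R*T))
T = 773 + 273.15 = 1046.15 K
rate = 7.2737e+10 * exp(-145e3 / (8.314 * 1046.15))
rate = 4184 1/s


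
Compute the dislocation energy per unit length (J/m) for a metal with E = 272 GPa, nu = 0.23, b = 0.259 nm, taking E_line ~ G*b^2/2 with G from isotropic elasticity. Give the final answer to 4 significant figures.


Step 1: G = E / (2*(1+nu))
G = 272 / (2*(1+0.23)) = 110.569 GPa = 1.10569e+11 Pa
Step 2: E_line = G*b^2/2
b = 0.259 nm = 2.59e-10 m
E_line = 0.5 * 1.10569e+11 * (2.59e-10)^2 = 3.709e-09 J/m


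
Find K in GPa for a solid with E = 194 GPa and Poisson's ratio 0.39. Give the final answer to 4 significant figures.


K = E / (3*(1-2*nu))
K = 194 / (3*(1-2*0.39))
K = 293.9 GPa


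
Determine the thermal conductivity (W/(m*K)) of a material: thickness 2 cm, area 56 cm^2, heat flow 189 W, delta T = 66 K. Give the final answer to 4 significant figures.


k = Q*L / (A*dT)
L = 0.02 m, A = 5.6e-03 m^2
k = 189 * 0.02 / (5.6e-03 * 66)
k = 10.23 W/(m*K)


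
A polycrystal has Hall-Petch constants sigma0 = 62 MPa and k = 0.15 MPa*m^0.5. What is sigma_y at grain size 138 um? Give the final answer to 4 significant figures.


sigma_y = sigma0 + k / sqrt(d)
d = 138 um = 1.38e-04 m
sigma_y = 62 + 0.15 / sqrt(1.38e-04)
sigma_y = 74.77 MPa


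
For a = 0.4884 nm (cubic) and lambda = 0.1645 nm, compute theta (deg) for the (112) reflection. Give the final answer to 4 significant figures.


d = a / sqrt(h^2+k^2+l^2)
d = 0.4884 / sqrt(6) = 0.199388 nm
lambda = 2*d*sin(theta)  =>  sin(theta) = lambda / (2*d)
sin(theta) = 0.1645 / (2 * 0.199388) = 0.412511
theta = 24.36 deg


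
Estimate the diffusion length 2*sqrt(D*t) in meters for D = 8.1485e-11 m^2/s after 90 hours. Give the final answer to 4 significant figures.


t = 90 hr = 324000 s
Diffusion length = 2*sqrt(D*t)
= 2*sqrt(8.1485e-11 * 324000)
= 0.01028 m


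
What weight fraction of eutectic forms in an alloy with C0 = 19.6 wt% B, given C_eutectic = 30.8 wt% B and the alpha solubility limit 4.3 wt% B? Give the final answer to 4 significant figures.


f_primary = (C_e - C0) / (C_e - C_alpha_max)
f_primary = (30.8 - 19.6) / (30.8 - 4.3)
f_primary = 0.422642
f_eutectic = 1 - 0.422642 = 0.5774


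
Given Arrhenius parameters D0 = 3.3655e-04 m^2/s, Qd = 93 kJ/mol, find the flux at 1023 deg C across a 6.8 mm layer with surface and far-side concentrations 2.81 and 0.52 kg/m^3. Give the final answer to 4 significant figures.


Step 1: D = D0 * exp(-Qd/(R*T))
T = 1023 + 273.15 = 1296.15 K
D = 3.3655e-04 * exp(-93e3 / (8.314 * 1296.15)) = 6.01214e-08 m^2/s
Step 2: J = D * (C1 - C2) / dx
J = 6.01214e-08 * (2.81 - 0.52) / 6.8e-03
J = 2.025e-05 kg/(m^2*s)


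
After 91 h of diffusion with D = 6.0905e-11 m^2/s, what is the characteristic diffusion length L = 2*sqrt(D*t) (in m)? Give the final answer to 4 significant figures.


t = 91 hr = 327600 s
Diffusion length = 2*sqrt(D*t)
= 2*sqrt(6.0905e-11 * 327600)
= 8.934e-03 m


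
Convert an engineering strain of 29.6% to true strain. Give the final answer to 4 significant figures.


epsilon_true = ln(1 + epsilon_eng)
epsilon_true = ln(1 + 0.296)
epsilon_true = 0.2593


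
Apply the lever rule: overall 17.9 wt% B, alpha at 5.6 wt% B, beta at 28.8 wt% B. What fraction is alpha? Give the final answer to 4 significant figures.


f_alpha = (C_beta - C0) / (C_beta - C_alpha)
f_alpha = (28.8 - 17.9) / (28.8 - 5.6)
f_alpha = 0.4698


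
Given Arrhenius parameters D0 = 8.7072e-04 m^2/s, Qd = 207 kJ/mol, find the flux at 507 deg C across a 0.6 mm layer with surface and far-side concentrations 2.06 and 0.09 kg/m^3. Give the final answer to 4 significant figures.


Step 1: D = D0 * exp(-Qd/(R*T))
T = 507 + 273.15 = 780.15 K
D = 8.7072e-04 * exp(-207e3 / (8.314 * 780.15)) = 1.20164e-17 m^2/s
Step 2: J = D * (C1 - C2) / dx
J = 1.20164e-17 * (2.06 - 0.09) / 6e-04
J = 3.945e-14 kg/(m^2*s)


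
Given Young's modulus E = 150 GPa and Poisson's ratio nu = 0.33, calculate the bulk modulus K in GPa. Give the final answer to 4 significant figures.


K = E / (3*(1-2*nu))
K = 150 / (3*(1-2*0.33))
K = 147.1 GPa


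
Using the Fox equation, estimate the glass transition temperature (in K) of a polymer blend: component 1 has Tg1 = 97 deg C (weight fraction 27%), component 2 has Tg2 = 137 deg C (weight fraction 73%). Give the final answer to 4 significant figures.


1/Tg = w1/Tg1 + w2/Tg2 (in Kelvin)
Tg1 = 370.15 K, Tg2 = 410.15 K
1/Tg = 0.27/370.15 + 0.73/410.15
Tg = 398.5 K


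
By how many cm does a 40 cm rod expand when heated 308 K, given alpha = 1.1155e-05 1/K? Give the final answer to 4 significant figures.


dL = L0 * alpha * dT
dL = 40 * 1.1155e-05 * 308
dL = 0.1374 cm


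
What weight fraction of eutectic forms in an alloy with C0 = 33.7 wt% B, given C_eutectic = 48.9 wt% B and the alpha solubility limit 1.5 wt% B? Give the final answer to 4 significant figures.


f_primary = (C_e - C0) / (C_e - C_alpha_max)
f_primary = (48.9 - 33.7) / (48.9 - 1.5)
f_primary = 0.320675
f_eutectic = 1 - 0.320675 = 0.6793


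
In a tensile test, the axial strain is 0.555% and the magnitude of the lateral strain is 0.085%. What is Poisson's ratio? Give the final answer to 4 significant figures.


nu = -epsilon_lat / epsilon_axial
Lateral strain is contraction (negative), so using magnitudes:
nu = 0.085 / 0.555
nu = 0.1532


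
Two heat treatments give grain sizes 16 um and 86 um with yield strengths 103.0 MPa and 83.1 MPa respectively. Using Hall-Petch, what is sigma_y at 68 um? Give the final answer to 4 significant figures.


sigma_y = sigma0 + k / sqrt(d)
1/sqrt(d1) = 1/sqrt(1.6e-05) = 250;  1/sqrt(d2) = 107.833
k = (sigma1 - sigma2) / (1/sqrt(d1) - 1/sqrt(d2)) = (103.0 - 83.1) / (250 - 107.833) = 0.139976 MPa*m^0.5
sigma0 = sigma1 - k/sqrt(d1) = 103.0 - 0.139976*250 = 68.006 MPa
sigma_y(d3) = 68.006 + 0.139976 / sqrt(6.8e-05) = 84.98 MPa


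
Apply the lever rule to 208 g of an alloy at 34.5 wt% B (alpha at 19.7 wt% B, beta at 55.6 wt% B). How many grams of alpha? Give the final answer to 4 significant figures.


f_alpha = (C_beta - C0) / (C_beta - C_alpha)
f_alpha = (55.6 - 34.5) / (55.6 - 19.7) = 0.587744
m_alpha = f_alpha * m_total = 0.587744 * 208 = 122.3 g


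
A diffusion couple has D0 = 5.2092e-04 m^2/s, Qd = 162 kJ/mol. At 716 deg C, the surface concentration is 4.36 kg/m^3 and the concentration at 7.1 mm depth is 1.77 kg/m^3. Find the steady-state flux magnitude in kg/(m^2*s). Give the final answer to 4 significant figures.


Step 1: D = D0 * exp(-Qd/(R*T))
T = 716 + 273.15 = 989.15 K
D = 5.2092e-04 * exp(-162e3 / (8.314 * 989.15)) = 1.45088e-12 m^2/s
Step 2: J = D * (C1 - C2) / dx
J = 1.45088e-12 * (4.36 - 1.77) / 7.1e-03
J = 5.293e-10 kg/(m^2*s)


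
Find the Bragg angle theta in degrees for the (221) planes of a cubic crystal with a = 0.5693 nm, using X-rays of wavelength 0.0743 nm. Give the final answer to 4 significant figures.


d = a / sqrt(h^2+k^2+l^2)
d = 0.5693 / sqrt(9) = 0.189767 nm
lambda = 2*d*sin(theta)  =>  sin(theta) = lambda / (2*d)
sin(theta) = 0.0743 / (2 * 0.189767) = 0.195767
theta = 11.29 deg


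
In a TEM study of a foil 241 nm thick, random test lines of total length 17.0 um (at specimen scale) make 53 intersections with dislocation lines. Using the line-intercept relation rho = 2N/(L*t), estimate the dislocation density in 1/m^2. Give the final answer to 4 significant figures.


rho = 2N / (L * t)
L = 17.0 um = 1.7e-05 m, t = 241 nm = 2.41e-07 m
rho = 2 * 53 / (1.7e-05 * 2.41e-07)
rho = 2.587e+13 1/m^2


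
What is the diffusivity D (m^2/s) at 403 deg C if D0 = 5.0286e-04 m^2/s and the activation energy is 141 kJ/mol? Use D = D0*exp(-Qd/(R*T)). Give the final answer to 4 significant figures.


D = D0 * exp(-Qd / (R*T))
T = 676.15 K
D = 5.0286e-04 * exp(-141e3 / (8.314 * 676.15))
D = 6.432e-15 m^2/s


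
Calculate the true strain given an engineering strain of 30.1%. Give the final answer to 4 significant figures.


epsilon_true = ln(1 + epsilon_eng)
epsilon_true = ln(1 + 0.301)
epsilon_true = 0.2631


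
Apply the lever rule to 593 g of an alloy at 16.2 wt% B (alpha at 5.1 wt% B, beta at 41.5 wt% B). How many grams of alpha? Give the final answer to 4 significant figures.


f_alpha = (C_beta - C0) / (C_beta - C_alpha)
f_alpha = (41.5 - 16.2) / (41.5 - 5.1) = 0.695055
m_alpha = f_alpha * m_total = 0.695055 * 593 = 412.2 g


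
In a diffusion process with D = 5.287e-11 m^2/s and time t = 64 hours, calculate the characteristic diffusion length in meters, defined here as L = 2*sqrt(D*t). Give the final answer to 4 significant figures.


t = 64 hr = 230400 s
Diffusion length = 2*sqrt(D*t)
= 2*sqrt(5.287e-11 * 230400)
= 6.98e-03 m


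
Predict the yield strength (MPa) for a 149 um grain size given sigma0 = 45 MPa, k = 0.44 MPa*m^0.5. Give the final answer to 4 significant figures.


sigma_y = sigma0 + k / sqrt(d)
d = 149 um = 1.49e-04 m
sigma_y = 45 + 0.44 / sqrt(1.49e-04)
sigma_y = 81.05 MPa


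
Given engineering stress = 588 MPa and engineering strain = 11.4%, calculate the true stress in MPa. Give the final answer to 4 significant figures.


sigma_true = sigma_eng * (1 + epsilon_eng)
sigma_true = 588 * (1 + 0.114)
sigma_true = 655 MPa


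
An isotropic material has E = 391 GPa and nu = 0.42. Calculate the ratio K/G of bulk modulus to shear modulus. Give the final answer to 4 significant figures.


G = E / (2*(1+nu))
G = 391 / (2*(1+0.42)) = 137.676 GPa
K = E / (3*(1-2*nu))
K = 391 / (3*(1-2*0.42)) = 814.583 GPa
K/G = 814.583 / 137.676 = 5.917


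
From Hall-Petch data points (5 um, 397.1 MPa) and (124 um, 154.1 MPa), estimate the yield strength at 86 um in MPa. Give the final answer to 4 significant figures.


sigma_y = sigma0 + k / sqrt(d)
1/sqrt(d1) = 1/sqrt(5e-06) = 447.214;  1/sqrt(d2) = 89.8027
k = (sigma1 - sigma2) / (1/sqrt(d1) - 1/sqrt(d2)) = (397.1 - 154.1) / (447.214 - 89.8027) = 0.67989 MPa*m^0.5
sigma0 = sigma1 - k/sqrt(d1) = 397.1 - 0.67989*447.214 = 93.0441 MPa
sigma_y(d3) = 93.0441 + 0.67989 / sqrt(8.6e-05) = 166.4 MPa


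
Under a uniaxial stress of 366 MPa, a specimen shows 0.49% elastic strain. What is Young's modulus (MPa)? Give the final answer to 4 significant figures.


E = sigma / epsilon
epsilon = 0.49% = 4.9e-03
E = 366 / 4.9e-03
E = 74690 MPa


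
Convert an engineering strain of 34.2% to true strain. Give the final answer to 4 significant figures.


epsilon_true = ln(1 + epsilon_eng)
epsilon_true = ln(1 + 0.342)
epsilon_true = 0.2942


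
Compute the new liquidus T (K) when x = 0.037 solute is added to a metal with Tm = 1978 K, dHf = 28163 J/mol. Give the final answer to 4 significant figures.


dT = R*Tm^2*x / dHf
dT = 8.314 * 1978^2 * 0.037 / 28163
dT = 42.7352 K
T_new = 1978 - 42.7352 = 1935 K


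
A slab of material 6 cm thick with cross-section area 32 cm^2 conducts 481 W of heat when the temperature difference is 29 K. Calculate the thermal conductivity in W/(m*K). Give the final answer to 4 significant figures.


k = Q*L / (A*dT)
L = 0.06 m, A = 3.2e-03 m^2
k = 481 * 0.06 / (3.2e-03 * 29)
k = 311 W/(m*K)


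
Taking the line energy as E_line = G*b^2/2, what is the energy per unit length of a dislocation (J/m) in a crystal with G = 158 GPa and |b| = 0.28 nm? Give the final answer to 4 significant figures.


E = G*b^2/2
b = 0.28 nm = 2.8e-10 m
G = 158 GPa = 1.58e+11 Pa
E = 0.5 * 1.58e+11 * (2.8e-10)^2
E = 6.194e-09 J/m


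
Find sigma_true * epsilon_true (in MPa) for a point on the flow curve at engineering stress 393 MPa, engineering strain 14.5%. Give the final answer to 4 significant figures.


sigma_true = sigma_eng * (1 + epsilon_eng)
sigma_true = 393 * (1 + 0.145) = 449.985 MPa
epsilon_true = ln(1 + epsilon_eng)
epsilon_true = ln(1 + 0.145) = 0.135405
sigma_true * epsilon_true = 449.985 * 0.135405 = 60.93 MPa


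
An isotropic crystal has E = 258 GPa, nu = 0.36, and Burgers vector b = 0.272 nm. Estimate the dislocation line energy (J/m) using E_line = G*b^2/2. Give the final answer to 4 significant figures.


Step 1: G = E / (2*(1+nu))
G = 258 / (2*(1+0.36)) = 94.8529 GPa = 9.48529e+10 Pa
Step 2: E_line = G*b^2/2
b = 0.272 nm = 2.72e-10 m
E_line = 0.5 * 9.48529e+10 * (2.72e-10)^2 = 3.509e-09 J/m


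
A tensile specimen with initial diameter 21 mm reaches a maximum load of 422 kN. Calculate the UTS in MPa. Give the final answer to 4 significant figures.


A0 = pi*(d/2)^2 = pi*(21/2)^2 = 346.361 mm^2
UTS = F_max / A0 = 422*1000 / 346.361
UTS = 1218 MPa


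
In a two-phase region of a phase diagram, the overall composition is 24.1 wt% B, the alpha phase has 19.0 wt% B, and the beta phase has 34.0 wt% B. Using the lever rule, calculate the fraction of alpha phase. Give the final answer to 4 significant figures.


f_alpha = (C_beta - C0) / (C_beta - C_alpha)
f_alpha = (34.0 - 24.1) / (34.0 - 19.0)
f_alpha = 0.66


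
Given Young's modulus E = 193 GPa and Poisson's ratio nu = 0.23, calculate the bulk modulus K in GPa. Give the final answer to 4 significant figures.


K = E / (3*(1-2*nu))
K = 193 / (3*(1-2*0.23))
K = 119.1 GPa


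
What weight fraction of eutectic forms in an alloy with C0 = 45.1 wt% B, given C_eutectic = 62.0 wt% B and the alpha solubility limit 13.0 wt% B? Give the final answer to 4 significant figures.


f_primary = (C_e - C0) / (C_e - C_alpha_max)
f_primary = (62.0 - 45.1) / (62.0 - 13.0)
f_primary = 0.344898
f_eutectic = 1 - 0.344898 = 0.6551


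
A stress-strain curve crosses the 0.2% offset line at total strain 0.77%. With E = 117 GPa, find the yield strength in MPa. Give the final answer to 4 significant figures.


Offset strain = 0.002
Elastic strain at yield = total_strain - offset = 7.7e-03 - 0.002 = 5.7e-03
sigma_y = E * elastic_strain = 117000 * 5.7e-03
sigma_y = 666.9 MPa


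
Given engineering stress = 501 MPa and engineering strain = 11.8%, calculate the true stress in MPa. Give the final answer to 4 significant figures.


sigma_true = sigma_eng * (1 + epsilon_eng)
sigma_true = 501 * (1 + 0.118)
sigma_true = 560.1 MPa


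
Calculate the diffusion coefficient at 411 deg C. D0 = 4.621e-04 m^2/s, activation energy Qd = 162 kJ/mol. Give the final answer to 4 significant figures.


D = D0 * exp(-Qd / (R*T))
T = 684.15 K
D = 4.621e-04 * exp(-162e3 / (8.314 * 684.15))
D = 1.975e-16 m^2/s


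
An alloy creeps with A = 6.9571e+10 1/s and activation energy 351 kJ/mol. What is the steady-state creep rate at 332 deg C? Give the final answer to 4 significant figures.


rate = A * exp(-Q / (R*T))
T = 332 + 273.15 = 605.15 K
rate = 6.9571e+10 * exp(-351e3 / (8.314 * 605.15))
rate = 3.5e-20 1/s


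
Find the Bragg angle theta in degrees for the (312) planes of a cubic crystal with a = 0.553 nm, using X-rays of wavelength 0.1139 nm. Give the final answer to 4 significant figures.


d = a / sqrt(h^2+k^2+l^2)
d = 0.553 / sqrt(14) = 0.147795 nm
lambda = 2*d*sin(theta)  =>  sin(theta) = lambda / (2*d)
sin(theta) = 0.1139 / (2 * 0.147795) = 0.38533
theta = 22.66 deg


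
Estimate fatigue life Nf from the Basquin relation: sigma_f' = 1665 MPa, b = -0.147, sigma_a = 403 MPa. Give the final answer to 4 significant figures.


sigma_a = sigma_f' * (2*Nf)^b
2*Nf = (sigma_a / sigma_f')^(1/b)
2*Nf = (403 / 1665)^(1/-0.147)
2*Nf = 15531.7
Nf = 7766 cycles


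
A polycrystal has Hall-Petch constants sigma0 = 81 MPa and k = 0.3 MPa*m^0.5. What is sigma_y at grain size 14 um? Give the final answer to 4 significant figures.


sigma_y = sigma0 + k / sqrt(d)
d = 14 um = 1.4e-05 m
sigma_y = 81 + 0.3 / sqrt(1.4e-05)
sigma_y = 161.2 MPa


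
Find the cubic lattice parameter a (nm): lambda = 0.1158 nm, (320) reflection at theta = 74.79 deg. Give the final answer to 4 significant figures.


d = lambda / (2*sin(theta))
d = 0.1158 / (2*sin(74.79 deg))
d = 0.0600018 nm
a = d * sqrt(h^2+k^2+l^2) = 0.0600018 * sqrt(13)
a = 0.2163 nm


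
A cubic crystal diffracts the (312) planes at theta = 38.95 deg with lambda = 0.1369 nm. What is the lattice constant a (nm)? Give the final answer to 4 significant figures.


d = lambda / (2*sin(theta))
d = 0.1369 / (2*sin(38.95 deg))
d = 0.108886 nm
a = d * sqrt(h^2+k^2+l^2) = 0.108886 * sqrt(14)
a = 0.4074 nm


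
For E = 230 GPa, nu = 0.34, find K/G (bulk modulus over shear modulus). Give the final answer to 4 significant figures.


G = E / (2*(1+nu))
G = 230 / (2*(1+0.34)) = 85.8209 GPa
K = E / (3*(1-2*nu))
K = 230 / (3*(1-2*0.34)) = 239.583 GPa
K/G = 239.583 / 85.8209 = 2.792


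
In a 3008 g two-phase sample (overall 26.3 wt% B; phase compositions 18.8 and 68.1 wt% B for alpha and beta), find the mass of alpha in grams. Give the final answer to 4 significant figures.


f_alpha = (C_beta - C0) / (C_beta - C_alpha)
f_alpha = (68.1 - 26.3) / (68.1 - 18.8) = 0.84787
m_alpha = f_alpha * m_total = 0.84787 * 3008 = 2550 g


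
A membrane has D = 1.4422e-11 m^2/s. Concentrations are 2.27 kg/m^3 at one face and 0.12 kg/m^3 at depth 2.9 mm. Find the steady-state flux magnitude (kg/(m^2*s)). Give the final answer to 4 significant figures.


J = -D * (dC/dx) = D * (C1 - C2) / dx
J = 1.4422e-11 * (2.27 - 0.12) / 2.9e-03
J = 1.069e-08 kg/(m^2*s)


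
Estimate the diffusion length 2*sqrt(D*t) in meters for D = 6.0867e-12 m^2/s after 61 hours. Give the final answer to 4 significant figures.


t = 61 hr = 219600 s
Diffusion length = 2*sqrt(D*t)
= 2*sqrt(6.0867e-12 * 219600)
= 2.312e-03 m


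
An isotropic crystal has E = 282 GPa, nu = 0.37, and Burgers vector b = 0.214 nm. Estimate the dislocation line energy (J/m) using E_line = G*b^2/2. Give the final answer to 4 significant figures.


Step 1: G = E / (2*(1+nu))
G = 282 / (2*(1+0.37)) = 102.92 GPa = 1.0292e+11 Pa
Step 2: E_line = G*b^2/2
b = 0.214 nm = 2.14e-10 m
E_line = 0.5 * 1.0292e+11 * (2.14e-10)^2 = 2.357e-09 J/m


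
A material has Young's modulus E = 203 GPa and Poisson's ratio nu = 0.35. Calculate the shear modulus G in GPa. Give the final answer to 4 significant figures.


G = E / (2*(1+nu))
G = 203 / (2*(1+0.35))
G = 75.19 GPa


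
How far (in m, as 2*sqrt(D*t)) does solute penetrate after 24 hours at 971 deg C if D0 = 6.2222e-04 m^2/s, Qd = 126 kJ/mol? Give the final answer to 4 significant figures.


Step 1: D = D0 * exp(-Qd/(R*T))
T = 1244.15 K
D = 6.2222e-04 * exp(-126e3 / (8.314 * 1244.15)) = 3.18966e-09 m^2/s
Step 2: L = 2*sqrt(D*t)
t = 24 h = 86400 s
L = 2*sqrt(3.18966e-09 * 86400) = 0.0332 m


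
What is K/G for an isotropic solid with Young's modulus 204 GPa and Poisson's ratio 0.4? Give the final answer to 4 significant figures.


G = E / (2*(1+nu))
G = 204 / (2*(1+0.4)) = 72.8571 GPa
K = E / (3*(1-2*nu))
K = 204 / (3*(1-2*0.4)) = 340 GPa
K/G = 340 / 72.8571 = 4.667


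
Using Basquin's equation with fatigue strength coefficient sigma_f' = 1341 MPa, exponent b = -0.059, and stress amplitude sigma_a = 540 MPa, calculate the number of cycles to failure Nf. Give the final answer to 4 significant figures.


sigma_a = sigma_f' * (2*Nf)^b
2*Nf = (sigma_a / sigma_f')^(1/b)
2*Nf = (540 / 1341)^(1/-0.059)
2*Nf = 4.96031e+06
Nf = 2.48e+06 cycles


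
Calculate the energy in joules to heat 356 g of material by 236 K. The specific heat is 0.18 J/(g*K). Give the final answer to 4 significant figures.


Q = m * cp * dT
Q = 356 * 0.18 * 236
Q = 15120 J


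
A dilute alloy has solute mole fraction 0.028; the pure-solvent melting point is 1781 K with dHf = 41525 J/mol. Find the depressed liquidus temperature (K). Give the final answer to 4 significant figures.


dT = R*Tm^2*x / dHf
dT = 8.314 * 1781^2 * 0.028 / 41525
dT = 17.7822 K
T_new = 1781 - 17.7822 = 1763 K


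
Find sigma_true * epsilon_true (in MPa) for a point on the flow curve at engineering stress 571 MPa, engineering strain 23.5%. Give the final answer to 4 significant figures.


sigma_true = sigma_eng * (1 + epsilon_eng)
sigma_true = 571 * (1 + 0.235) = 705.185 MPa
epsilon_true = ln(1 + epsilon_eng)
epsilon_true = ln(1 + 0.235) = 0.211071
sigma_true * epsilon_true = 705.185 * 0.211071 = 148.8 MPa


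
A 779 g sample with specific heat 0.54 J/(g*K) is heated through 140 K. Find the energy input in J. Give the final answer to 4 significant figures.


Q = m * cp * dT
Q = 779 * 0.54 * 140
Q = 58890 J


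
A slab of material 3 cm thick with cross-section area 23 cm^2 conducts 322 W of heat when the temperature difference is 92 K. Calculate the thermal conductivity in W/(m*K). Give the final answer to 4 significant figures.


k = Q*L / (A*dT)
L = 0.03 m, A = 2.3e-03 m^2
k = 322 * 0.03 / (2.3e-03 * 92)
k = 45.65 W/(m*K)


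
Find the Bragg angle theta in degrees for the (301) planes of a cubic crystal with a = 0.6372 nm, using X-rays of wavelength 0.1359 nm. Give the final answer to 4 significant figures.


d = a / sqrt(h^2+k^2+l^2)
d = 0.6372 / sqrt(10) = 0.2015 nm
lambda = 2*d*sin(theta)  =>  sin(theta) = lambda / (2*d)
sin(theta) = 0.1359 / (2 * 0.2015) = 0.33722
theta = 19.71 deg


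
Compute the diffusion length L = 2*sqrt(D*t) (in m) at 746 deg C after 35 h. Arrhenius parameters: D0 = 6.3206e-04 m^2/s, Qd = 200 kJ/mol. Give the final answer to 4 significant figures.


Step 1: D = D0 * exp(-Qd/(R*T))
T = 1019.15 K
D = 6.3206e-04 * exp(-200e3 / (8.314 * 1019.15)) = 3.54617e-14 m^2/s
Step 2: L = 2*sqrt(D*t)
t = 35 h = 126000 s
L = 2*sqrt(3.54617e-14 * 126000) = 1.337e-04 m


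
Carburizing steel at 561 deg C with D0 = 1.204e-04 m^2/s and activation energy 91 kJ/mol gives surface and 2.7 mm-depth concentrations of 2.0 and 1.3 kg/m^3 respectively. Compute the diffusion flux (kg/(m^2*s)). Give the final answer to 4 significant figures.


Step 1: D = D0 * exp(-Qd/(R*T))
T = 561 + 273.15 = 834.15 K
D = 1.204e-04 * exp(-91e3 / (8.314 * 834.15)) = 2.40981e-10 m^2/s
Step 2: J = D * (C1 - C2) / dx
J = 2.40981e-10 * (2.0 - 1.3) / 2.7e-03
J = 6.248e-08 kg/(m^2*s)


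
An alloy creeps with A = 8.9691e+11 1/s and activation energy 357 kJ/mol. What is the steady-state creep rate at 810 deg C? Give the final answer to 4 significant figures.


rate = A * exp(-Q / (R*T))
T = 810 + 273.15 = 1083.15 K
rate = 8.9691e+11 * exp(-357e3 / (8.314 * 1083.15))
rate = 5.444e-06 1/s


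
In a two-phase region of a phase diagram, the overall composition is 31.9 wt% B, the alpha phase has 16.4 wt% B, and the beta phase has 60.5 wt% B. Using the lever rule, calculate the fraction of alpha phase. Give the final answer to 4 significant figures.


f_alpha = (C_beta - C0) / (C_beta - C_alpha)
f_alpha = (60.5 - 31.9) / (60.5 - 16.4)
f_alpha = 0.6485


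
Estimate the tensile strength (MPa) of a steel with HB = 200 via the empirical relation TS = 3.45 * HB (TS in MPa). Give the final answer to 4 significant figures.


TS (MPa) = 3.45 * HB
TS = 3.45 * 200
TS = 690 MPa


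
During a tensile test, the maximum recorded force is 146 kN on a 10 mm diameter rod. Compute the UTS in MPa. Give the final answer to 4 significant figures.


A0 = pi*(d/2)^2 = pi*(10/2)^2 = 78.5398 mm^2
UTS = F_max / A0 = 146*1000 / 78.5398
UTS = 1859 MPa


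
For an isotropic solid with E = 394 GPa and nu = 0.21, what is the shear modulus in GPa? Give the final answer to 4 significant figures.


G = E / (2*(1+nu))
G = 394 / (2*(1+0.21))
G = 162.8 GPa


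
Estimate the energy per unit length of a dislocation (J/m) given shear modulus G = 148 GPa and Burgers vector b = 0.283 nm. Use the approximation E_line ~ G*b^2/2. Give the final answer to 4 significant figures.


E = G*b^2/2
b = 0.283 nm = 2.83e-10 m
G = 148 GPa = 1.48e+11 Pa
E = 0.5 * 1.48e+11 * (2.83e-10)^2
E = 5.927e-09 J/m


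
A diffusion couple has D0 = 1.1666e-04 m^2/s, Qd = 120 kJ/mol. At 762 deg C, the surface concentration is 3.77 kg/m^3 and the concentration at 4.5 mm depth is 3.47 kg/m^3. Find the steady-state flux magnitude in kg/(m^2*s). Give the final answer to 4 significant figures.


Step 1: D = D0 * exp(-Qd/(R*T))
T = 762 + 273.15 = 1035.15 K
D = 1.1666e-04 * exp(-120e3 / (8.314 * 1035.15)) = 1.02658e-10 m^2/s
Step 2: J = D * (C1 - C2) / dx
J = 1.02658e-10 * (3.77 - 3.47) / 4.5e-03
J = 6.844e-09 kg/(m^2*s)


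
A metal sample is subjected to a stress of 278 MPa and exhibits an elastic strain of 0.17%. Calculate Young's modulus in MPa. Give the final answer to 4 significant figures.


E = sigma / epsilon
epsilon = 0.17% = 1.7e-03
E = 278 / 1.7e-03
E = 163500 MPa


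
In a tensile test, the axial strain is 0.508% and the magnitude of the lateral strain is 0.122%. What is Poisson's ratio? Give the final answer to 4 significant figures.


nu = -epsilon_lat / epsilon_axial
Lateral strain is contraction (negative), so using magnitudes:
nu = 0.122 / 0.508
nu = 0.2402


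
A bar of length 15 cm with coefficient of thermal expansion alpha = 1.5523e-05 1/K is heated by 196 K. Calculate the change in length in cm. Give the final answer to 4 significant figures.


dL = L0 * alpha * dT
dL = 15 * 1.5523e-05 * 196
dL = 0.04564 cm


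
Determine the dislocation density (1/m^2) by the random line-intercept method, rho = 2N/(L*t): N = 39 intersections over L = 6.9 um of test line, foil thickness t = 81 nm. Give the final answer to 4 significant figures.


rho = 2N / (L * t)
L = 6.9 um = 6.9e-06 m, t = 81 nm = 8.1e-08 m
rho = 2 * 39 / (6.9e-06 * 8.1e-08)
rho = 1.396e+14 1/m^2


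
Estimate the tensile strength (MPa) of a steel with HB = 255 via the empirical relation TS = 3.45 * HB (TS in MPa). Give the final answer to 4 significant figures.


TS (MPa) = 3.45 * HB
TS = 3.45 * 255
TS = 879.8 MPa


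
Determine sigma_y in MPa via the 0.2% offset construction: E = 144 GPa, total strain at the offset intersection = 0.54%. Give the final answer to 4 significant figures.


Offset strain = 0.002
Elastic strain at yield = total_strain - offset = 5.4e-03 - 0.002 = 3.4e-03
sigma_y = E * elastic_strain = 144000 * 3.4e-03
sigma_y = 489.6 MPa


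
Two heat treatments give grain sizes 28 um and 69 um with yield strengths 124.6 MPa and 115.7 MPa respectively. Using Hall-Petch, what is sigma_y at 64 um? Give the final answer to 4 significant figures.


sigma_y = sigma0 + k / sqrt(d)
1/sqrt(d1) = 1/sqrt(2.8e-05) = 188.982;  1/sqrt(d2) = 120.386
k = (sigma1 - sigma2) / (1/sqrt(d1) - 1/sqrt(d2)) = (124.6 - 115.7) / (188.982 - 120.386) = 0.129744 MPa*m^0.5
sigma0 = sigma1 - k/sqrt(d1) = 124.6 - 0.129744*188.982 = 100.081 MPa
sigma_y(d3) = 100.081 + 0.129744 / sqrt(6.4e-05) = 116.3 MPa


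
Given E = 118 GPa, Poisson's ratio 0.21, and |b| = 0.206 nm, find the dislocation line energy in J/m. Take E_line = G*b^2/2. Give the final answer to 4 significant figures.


Step 1: G = E / (2*(1+nu))
G = 118 / (2*(1+0.21)) = 48.7603 GPa = 4.87603e+10 Pa
Step 2: E_line = G*b^2/2
b = 0.206 nm = 2.06e-10 m
E_line = 0.5 * 4.87603e+10 * (2.06e-10)^2 = 1.035e-09 J/m


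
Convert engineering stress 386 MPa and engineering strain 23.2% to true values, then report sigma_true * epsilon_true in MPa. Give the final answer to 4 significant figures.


sigma_true = sigma_eng * (1 + epsilon_eng)
sigma_true = 386 * (1 + 0.232) = 475.552 MPa
epsilon_true = ln(1 + epsilon_eng)
epsilon_true = ln(1 + 0.232) = 0.208639
sigma_true * epsilon_true = 475.552 * 0.208639 = 99.22 MPa
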